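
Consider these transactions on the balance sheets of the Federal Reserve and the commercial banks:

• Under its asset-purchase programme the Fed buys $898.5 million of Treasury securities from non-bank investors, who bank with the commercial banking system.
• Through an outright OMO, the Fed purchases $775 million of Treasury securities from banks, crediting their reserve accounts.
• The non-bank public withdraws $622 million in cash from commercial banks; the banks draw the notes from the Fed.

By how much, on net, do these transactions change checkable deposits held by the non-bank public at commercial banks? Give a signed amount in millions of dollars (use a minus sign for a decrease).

+$276.5 million

Asset purchase (from non-banks) $898.5 million: non-bank counterparties' bank balances rise → +$898.5M.
OMO purchase (from banks) $775 million: the counterparty is a bank, so public deposits are unchanged → 0.
Currency withdrawal $622 million: non-bank counterparties' bank balances fall → −$622M.
Net: 898.5 + 0 − 622 = +$276.5 million.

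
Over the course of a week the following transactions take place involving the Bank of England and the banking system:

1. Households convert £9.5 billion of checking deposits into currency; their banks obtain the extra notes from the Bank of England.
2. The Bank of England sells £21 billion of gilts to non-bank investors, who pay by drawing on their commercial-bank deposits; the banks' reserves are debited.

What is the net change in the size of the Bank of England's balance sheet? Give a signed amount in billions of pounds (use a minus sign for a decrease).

-£21 billion

Bank of England balance sheet:
  Assets:      Securities −£21B
  Liabilities: Bank reserves −£30.5B, Currency in circulation +£9.5B
Commercial banking system:
  Assets:      Reserves at CB −£30.5B
  Liabilities: Checkable deposits −£30.5B
Change in total Bank of England assets = -£21 billion.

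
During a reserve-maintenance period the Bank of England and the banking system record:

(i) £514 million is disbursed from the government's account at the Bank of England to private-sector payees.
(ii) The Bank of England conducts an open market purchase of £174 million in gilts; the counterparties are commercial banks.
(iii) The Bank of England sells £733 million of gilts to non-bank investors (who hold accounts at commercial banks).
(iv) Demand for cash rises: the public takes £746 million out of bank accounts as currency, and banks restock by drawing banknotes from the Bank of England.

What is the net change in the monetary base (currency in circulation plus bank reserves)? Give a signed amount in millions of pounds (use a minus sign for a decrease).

-£45 million

Bank of England balance sheet:
  Assets:      Securities −£559M
  Liabilities: Bank reserves −£791M, Currency in circulation +£746M, Government deposits −£514M
Commercial banking system:
  Assets:      Reserves at CB −£791M, Securities −£174M
  Liabilities: Checkable deposits −£965M
Monetary base = currency + reserves: +£746M + (−£791M) = -£45 million.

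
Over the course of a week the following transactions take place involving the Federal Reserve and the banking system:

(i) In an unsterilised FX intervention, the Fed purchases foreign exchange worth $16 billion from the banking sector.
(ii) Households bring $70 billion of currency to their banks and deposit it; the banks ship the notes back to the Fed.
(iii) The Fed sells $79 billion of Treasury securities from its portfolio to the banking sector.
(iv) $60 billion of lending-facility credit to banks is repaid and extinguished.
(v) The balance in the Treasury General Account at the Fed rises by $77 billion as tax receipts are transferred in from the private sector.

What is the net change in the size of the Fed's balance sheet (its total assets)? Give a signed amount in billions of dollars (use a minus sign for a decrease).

FX purchase $16 billion: a Fed asset is acquired → +$16B.
Currency deposit $70 billion: only the composition of liabilities changes → 0.
OMO sale (to banks) $79 billion: a Fed asset is shed → −$79B.
Discount-window repayment $60 billion: a Fed asset is shed → −$60B.
Government account inflow $77 billion: only the composition of liabilities changes → 0.
Net: 16 + 0 − 79 − 60 + 0 = -$123 billion.

-$123 billion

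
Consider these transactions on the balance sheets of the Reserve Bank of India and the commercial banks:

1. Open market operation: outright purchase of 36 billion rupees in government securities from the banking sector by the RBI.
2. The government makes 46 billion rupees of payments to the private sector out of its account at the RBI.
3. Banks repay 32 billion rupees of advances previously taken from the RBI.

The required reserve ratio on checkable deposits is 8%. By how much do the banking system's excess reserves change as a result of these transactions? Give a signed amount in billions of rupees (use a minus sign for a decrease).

OMO purchase (from banks) 36 billion rupees: reserves +36B, deposits 0.
Government spending 46 billion rupees: reserves +46B, deposits +46B.
Discount-window repayment 32 billion rupees: reserves −32B, deposits 0.
Totals: Δreserves = +50B, Δdeposits = +46B.
Δrequired reserves = 8% × +46B = +3.68B.
Δexcess reserves = Δreserves − Δrequired = +50B − (+3.68B) = +46.32 billion.

+46.32 billion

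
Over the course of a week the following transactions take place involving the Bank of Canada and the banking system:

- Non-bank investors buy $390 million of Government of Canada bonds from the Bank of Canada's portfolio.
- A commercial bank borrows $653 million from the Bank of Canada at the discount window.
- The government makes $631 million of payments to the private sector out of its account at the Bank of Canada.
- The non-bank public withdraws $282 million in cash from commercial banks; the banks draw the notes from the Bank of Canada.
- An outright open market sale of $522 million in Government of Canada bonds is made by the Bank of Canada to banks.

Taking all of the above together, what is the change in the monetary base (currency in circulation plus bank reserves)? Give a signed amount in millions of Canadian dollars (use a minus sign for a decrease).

+$372 million

Asset sale (to non-banks) $390 million: Bank of Canada balance sheet contracts → −$390M.
Discount-window loan $653 million: Bank of Canada balance sheet expands → +$653M.
Government spending $631 million: a non-base liability converts back to reserves → +$631M.
Currency withdrawal $282 million: just a shift between currency and reserves — both are base money → 0.
OMO sale (to banks) $522 million: Bank of Canada balance sheet contracts → −$522M.
Net: −390 + 653 + 631 + 0 − 522 = +$372 million.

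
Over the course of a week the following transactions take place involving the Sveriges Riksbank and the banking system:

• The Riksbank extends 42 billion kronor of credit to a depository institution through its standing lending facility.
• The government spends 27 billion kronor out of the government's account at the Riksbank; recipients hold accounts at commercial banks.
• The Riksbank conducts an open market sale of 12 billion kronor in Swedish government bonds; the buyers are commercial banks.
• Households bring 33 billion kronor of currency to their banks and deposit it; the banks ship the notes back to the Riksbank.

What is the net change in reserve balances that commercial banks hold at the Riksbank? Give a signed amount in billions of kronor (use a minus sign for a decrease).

Riksbank balance sheet:
  Assets:      Securities −12B, Loans to banks +42B
  Liabilities: Bank reserves +90B, Currency in circulation −33B, Government deposits −27B
Commercial banking system:
  Assets:      Reserves at CB +90B, Securities +12B
  Liabilities: Checkable deposits +60B, Borrowings from CB +42B
So the change in reserve balances that commercial banks hold at the Riksbank is +90 billion.

+90 billion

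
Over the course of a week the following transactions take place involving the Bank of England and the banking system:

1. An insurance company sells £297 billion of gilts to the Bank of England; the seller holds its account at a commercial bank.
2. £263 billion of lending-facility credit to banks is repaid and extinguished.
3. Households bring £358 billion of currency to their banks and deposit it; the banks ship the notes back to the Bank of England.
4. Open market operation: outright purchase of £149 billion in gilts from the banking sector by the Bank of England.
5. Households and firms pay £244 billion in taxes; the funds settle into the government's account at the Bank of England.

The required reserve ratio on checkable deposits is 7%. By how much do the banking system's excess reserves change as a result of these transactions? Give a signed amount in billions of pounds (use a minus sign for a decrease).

Asset purchase (from non-banks) £297 billion: reserves +£297B, deposits +£297B.
Discount-window repayment £263 billion: reserves −£263B, deposits 0.
Currency deposit £358 billion: reserves +£358B, deposits +£358B.
OMO purchase (from banks) £149 billion: reserves +£149B, deposits 0.
Government account inflow £244 billion: reserves −£244B, deposits −£244B.
Totals: Δreserves = +£297B, Δdeposits = +£411B.
Δrequired reserves = 7% × +£411B = +£28.77B.
Δexcess reserves = Δreserves − Δrequired = +£297B − (+£28.77B) = +£268.23 billion.

+£268.23 billion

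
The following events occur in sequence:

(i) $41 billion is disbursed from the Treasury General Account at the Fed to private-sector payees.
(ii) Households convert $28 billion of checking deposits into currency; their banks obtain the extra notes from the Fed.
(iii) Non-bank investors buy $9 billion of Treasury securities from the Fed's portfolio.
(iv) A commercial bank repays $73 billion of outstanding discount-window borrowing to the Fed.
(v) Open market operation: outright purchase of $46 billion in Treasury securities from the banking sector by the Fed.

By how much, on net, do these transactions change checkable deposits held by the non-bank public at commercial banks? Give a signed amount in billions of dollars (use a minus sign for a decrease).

+$4 billion

Government spending $41 billion: non-bank counterparties' bank balances rise → +$41B.
Currency withdrawal $28 billion: non-bank counterparties' bank balances fall → −$28B.
Asset sale (to non-banks) $9 billion: non-bank counterparties' bank balances fall → −$9B.
Discount-window repayment $73 billion: the counterparty is a bank, so public deposits are unchanged → 0.
OMO purchase (from banks) $46 billion: the counterparty is a bank, so public deposits are unchanged → 0.
Net: 41 − 28 − 9 + 0 + 0 = +$4 billion.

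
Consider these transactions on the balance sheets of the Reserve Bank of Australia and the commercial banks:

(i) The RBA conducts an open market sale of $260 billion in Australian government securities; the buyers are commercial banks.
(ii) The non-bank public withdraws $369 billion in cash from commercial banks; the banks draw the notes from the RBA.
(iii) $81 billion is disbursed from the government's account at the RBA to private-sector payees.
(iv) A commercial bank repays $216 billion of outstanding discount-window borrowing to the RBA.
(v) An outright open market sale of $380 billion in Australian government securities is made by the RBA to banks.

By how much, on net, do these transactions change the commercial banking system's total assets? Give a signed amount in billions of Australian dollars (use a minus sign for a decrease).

RBA balance sheet:
  Assets:      Securities −$640B, Loans to banks −$216B
  Liabilities: Bank reserves −$1144B, Currency in circulation +$369B, Government deposits −$81B
Commercial banking system:
  Assets:      Reserves at CB −$1144B, Securities +$640B
  Liabilities: Checkable deposits −$288B, Borrowings from CB −$216B
Change in total bank assets = -$504 billion.

-$504 billion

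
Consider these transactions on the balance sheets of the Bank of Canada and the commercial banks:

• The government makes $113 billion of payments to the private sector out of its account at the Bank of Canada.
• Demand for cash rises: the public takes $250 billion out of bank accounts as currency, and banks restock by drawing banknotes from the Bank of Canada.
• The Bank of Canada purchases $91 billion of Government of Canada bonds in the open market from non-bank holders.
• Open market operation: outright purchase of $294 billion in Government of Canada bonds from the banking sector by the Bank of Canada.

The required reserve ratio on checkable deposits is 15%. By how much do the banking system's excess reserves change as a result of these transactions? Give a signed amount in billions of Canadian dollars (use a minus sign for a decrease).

+$254.9 billion

Government spending $113 billion: reserves +$113B, deposits +$113B.
Currency withdrawal $250 billion: reserves −$250B, deposits −$250B.
Asset purchase (from non-banks) $91 billion: reserves +$91B, deposits +$91B.
OMO purchase (from banks) $294 billion: reserves +$294B, deposits 0.
Totals: Δreserves = +$248B, Δdeposits = −$46B.
Δrequired reserves = 15% × −$46B = −$6.9B.
Δexcess reserves = Δreserves − Δrequired = +$248B − (−$6.9B) = +$254.9 billion.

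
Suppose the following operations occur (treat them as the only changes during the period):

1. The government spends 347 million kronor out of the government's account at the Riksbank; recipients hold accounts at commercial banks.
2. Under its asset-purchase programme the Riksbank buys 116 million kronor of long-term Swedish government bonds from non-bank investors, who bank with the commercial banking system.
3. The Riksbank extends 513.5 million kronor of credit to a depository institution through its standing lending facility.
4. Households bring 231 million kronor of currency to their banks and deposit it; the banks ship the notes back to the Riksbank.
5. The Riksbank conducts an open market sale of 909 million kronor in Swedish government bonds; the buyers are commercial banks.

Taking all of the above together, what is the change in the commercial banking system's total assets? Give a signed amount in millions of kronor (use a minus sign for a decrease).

+1207.5 million

Riksbank balance sheet:
  Assets:      Securities −793M, Loans to banks +513.5M
  Liabilities: Bank reserves +298.5M, Currency in circulation −231M, Government deposits −347M
Commercial banking system:
  Assets:      Reserves at CB +298.5M, Securities +909M
  Liabilities: Checkable deposits +694M, Borrowings from CB +513.5M
Change in total bank assets = +1207.5 million.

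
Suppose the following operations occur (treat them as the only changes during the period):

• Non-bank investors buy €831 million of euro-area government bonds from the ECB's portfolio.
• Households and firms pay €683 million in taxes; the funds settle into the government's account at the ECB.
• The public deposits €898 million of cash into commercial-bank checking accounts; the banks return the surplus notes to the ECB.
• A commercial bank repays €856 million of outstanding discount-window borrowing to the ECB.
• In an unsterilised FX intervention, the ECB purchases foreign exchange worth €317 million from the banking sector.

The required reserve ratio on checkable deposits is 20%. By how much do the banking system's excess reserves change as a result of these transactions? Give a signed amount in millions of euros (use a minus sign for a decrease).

-€1031.8 million

Asset sale (to non-banks) €831 million: reserves −€831M, deposits −€831M.
Government account inflow €683 million: reserves −€683M, deposits −€683M.
Currency deposit €898 million: reserves +€898M, deposits +€898M.
Discount-window repayment €856 million: reserves −€856M, deposits 0.
FX purchase €317 million: reserves +€317M, deposits 0.
Totals: Δreserves = −€1155M, Δdeposits = −€616M.
Δrequired reserves = 20% × −€616M = −€123.2M.
Δexcess reserves = Δreserves − Δrequired = −€1155M − (−€123.2M) = -€1031.8 million.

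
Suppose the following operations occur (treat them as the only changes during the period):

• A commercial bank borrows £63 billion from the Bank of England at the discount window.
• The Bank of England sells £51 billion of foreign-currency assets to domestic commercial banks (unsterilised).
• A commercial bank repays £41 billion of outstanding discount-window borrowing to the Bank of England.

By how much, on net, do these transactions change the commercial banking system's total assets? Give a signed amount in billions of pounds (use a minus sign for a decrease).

Bank of England balance sheet:
  Assets:      Loans to banks +£22B, Foreign assets −£51B
  Liabilities: Bank reserves −£29B
Commercial banking system:
  Assets:      Reserves at CB −£29B, Foreign assets +£51B
  Liabilities: Borrowings from CB +£22B
Change in total bank assets = +£22 billion.

+£22 billion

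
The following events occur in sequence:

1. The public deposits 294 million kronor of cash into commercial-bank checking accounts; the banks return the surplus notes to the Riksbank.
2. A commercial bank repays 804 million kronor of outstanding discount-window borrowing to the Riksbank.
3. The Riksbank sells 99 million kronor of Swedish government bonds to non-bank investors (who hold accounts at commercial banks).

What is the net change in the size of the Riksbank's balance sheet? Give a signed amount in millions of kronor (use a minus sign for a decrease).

Currency deposit 294 million kronor: only the composition of liabilities changes → 0.
Discount-window repayment 804 million kronor: a Riksbank asset is shed → −804M.
Asset sale (to non-banks) 99 million kronor: a Riksbank asset is shed → −99M.
Net: 0 − 804 − 99 = -903 million.

-903 million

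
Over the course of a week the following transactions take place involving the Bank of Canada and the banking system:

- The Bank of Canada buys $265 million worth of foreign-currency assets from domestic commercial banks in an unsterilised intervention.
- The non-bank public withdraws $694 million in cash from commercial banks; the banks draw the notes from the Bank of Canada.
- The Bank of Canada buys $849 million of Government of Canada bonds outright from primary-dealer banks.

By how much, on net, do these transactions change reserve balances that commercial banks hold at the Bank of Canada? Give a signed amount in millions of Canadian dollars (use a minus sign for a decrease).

Bank of Canada balance sheet:
  Assets:      Securities +$849M, Foreign assets +$265M
  Liabilities: Bank reserves +$420M, Currency in circulation +$694M
Commercial banking system:
  Assets:      Reserves at CB +$420M, Securities −$849M, Foreign assets −$265M
  Liabilities: Checkable deposits −$694M
So the change in reserve balances that commercial banks hold at the Bank of Canada is +$420 million.

+$420 million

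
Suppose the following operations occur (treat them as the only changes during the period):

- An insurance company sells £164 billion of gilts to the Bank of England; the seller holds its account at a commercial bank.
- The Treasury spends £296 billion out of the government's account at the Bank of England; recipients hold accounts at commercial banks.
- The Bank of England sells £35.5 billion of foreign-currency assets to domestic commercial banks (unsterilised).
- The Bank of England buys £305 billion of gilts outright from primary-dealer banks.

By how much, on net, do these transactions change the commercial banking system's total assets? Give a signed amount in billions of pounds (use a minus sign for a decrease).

+£460 billion

Bank of England balance sheet:
  Assets:      Securities +£469B, Foreign assets −£35.5B
  Liabilities: Bank reserves +£729.5B, Government deposits −£296B
Commercial banking system:
  Assets:      Reserves at CB +£729.5B, Securities −£305B, Foreign assets +£35.5B
  Liabilities: Checkable deposits +£460B
Change in total bank assets = +£460 billion.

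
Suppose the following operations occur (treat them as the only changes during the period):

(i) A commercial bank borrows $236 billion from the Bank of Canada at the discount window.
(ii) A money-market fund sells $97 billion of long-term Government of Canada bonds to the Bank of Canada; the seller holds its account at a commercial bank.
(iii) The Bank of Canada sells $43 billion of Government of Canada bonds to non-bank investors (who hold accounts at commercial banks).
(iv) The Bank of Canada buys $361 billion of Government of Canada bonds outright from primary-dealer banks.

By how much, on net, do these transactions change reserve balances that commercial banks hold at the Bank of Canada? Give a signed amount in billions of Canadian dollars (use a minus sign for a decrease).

Discount-window loan $236 billion: the loan is credited to the bank's reserve account → +$236B.
Asset purchase (from non-banks) $97 billion: the Bank of Canada pays by crediting reserve accounts → +$97B.
Asset sale (to non-banks) $43 billion: the non-bank buyers' banks settle from reserves → −$43B.
OMO purchase (from banks) $361 billion: the Bank of Canada pays by crediting reserve accounts → +$361B.
Net: 236 + 97 − 43 + 361 = +$651 billion.

+$651 billion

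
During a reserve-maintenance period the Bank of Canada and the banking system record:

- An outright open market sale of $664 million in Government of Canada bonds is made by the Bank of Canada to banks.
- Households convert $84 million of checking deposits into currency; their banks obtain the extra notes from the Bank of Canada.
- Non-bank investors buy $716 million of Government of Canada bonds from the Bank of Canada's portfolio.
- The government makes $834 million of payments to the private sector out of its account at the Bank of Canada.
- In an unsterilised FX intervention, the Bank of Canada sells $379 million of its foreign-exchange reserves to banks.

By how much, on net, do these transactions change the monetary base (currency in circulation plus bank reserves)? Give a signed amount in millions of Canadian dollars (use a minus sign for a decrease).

-$925 million

OMO sale (to banks) $664 million: Bank of Canada balance sheet contracts → −$664M.
Currency withdrawal $84 million: just a shift between currency and reserves — both are base money → 0.
Asset sale (to non-banks) $716 million: Bank of Canada balance sheet contracts → −$716M.
Government spending $834 million: a non-base liability converts back to reserves → +$834M.
FX sale $379 million: Bank of Canada balance sheet contracts → −$379M.
Net: −664 + 0 − 716 + 834 − 379 = -$925 million.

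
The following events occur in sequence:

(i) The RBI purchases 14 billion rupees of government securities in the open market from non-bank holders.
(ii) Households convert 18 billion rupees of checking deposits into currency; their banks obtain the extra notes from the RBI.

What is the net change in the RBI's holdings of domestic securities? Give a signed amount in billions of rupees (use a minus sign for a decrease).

+14 billion

Asset purchase (from non-banks) 14 billion rupees: securities added to the RBI's portfolio → +14B.
Currency withdrawal 18 billion rupees: the RBI's securities portfolio is untouched → 0.
Net: 14 + 0 = +14 billion.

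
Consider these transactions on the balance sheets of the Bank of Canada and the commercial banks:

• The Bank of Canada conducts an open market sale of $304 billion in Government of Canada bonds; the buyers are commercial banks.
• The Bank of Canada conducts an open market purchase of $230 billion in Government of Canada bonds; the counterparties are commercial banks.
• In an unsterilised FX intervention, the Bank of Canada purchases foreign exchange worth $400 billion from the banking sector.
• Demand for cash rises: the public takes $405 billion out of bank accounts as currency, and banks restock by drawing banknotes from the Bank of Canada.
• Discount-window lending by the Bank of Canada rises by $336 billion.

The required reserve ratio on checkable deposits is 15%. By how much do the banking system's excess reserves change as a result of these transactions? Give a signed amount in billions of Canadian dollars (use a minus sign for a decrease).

+$317.75 billion

OMO sale (to banks) $304 billion: reserves −$304B, deposits 0.
OMO purchase (from banks) $230 billion: reserves +$230B, deposits 0.
FX purchase $400 billion: reserves +$400B, deposits 0.
Currency withdrawal $405 billion: reserves −$405B, deposits −$405B.
Discount-window loan $336 billion: reserves +$336B, deposits 0.
Totals: Δreserves = +$257B, Δdeposits = −$405B.
Δrequired reserves = 15% × −$405B = −$60.75B.
Δexcess reserves = Δreserves − Δrequired = +$257B − (−$60.75B) = +$317.75 billion.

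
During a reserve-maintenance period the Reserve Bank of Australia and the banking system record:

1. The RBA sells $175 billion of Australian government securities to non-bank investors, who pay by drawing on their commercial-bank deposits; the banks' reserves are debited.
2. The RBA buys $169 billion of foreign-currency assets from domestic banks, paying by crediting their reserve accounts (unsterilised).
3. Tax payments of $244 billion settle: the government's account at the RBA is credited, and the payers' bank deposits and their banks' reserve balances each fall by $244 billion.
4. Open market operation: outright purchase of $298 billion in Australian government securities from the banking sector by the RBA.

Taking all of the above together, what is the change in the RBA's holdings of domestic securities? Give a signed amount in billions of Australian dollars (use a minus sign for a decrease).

Asset sale (to non-banks) $175 billion: securities removed from the RBA's portfolio → −$175B.
FX purchase $169 billion: the RBA's securities portfolio is untouched → 0.
Government account inflow $244 billion: the RBA's securities portfolio is untouched → 0.
OMO purchase (from banks) $298 billion: securities added to the RBA's portfolio → +$298B.
Net: −175 + 0 + 0 + 298 = +$123 billion.

+$123 billion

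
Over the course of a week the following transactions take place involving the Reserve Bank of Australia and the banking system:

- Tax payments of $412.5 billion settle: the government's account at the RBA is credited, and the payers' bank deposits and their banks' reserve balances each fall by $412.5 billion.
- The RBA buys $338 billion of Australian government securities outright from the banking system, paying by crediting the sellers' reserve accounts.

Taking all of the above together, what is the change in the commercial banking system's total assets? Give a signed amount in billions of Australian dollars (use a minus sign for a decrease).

-$412.5 billion

Government account inflow $412.5 billion: bank balance sheets shrink → −$412.5B.
OMO purchase (from banks) $338 billion: just an asset swap on bank balance sheets → 0.
Net: −412.5 + 0 = -$412.5 billion.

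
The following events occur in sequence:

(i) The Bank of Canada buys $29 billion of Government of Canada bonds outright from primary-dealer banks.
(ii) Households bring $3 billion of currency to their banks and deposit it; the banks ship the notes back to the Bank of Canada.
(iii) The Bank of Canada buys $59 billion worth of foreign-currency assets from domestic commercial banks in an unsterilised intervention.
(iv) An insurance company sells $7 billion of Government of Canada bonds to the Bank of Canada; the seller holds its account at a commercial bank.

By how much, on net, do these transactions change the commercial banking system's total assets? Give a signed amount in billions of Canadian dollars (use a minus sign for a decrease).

OMO purchase (from banks) $29 billion: just an asset swap on bank balance sheets → 0.
Currency deposit $3 billion: bank balance sheets expand → +$3B.
FX purchase $59 billion: just an asset swap on bank balance sheets → 0.
Asset purchase (from non-banks) $7 billion: bank balance sheets expand → +$7B.
Net: 0 + 3 + 0 + 7 = +$10 billion.

+$10 billion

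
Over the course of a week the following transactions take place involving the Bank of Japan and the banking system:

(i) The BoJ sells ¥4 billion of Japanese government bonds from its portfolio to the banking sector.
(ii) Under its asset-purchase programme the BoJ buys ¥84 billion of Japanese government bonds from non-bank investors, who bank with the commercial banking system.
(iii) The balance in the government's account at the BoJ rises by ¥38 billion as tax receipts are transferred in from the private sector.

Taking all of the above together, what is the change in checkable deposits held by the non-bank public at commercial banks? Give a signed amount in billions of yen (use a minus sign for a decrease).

OMO sale (to banks) ¥4 billion: the counterparty is a bank, so public deposits are unchanged → 0.
Asset purchase (from non-banks) ¥84 billion: non-bank counterparties' bank balances rise → +¥84B.
Government account inflow ¥38 billion: non-bank counterparties' bank balances fall → −¥38B.
Net: 0 + 84 − 38 = +¥46 billion.

+¥46 billion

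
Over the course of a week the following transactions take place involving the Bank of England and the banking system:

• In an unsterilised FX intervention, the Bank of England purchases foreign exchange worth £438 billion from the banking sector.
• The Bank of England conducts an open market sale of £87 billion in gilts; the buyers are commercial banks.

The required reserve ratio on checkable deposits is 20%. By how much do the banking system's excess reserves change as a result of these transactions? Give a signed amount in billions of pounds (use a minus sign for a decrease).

FX purchase £438 billion: reserves +£438B, deposits 0.
OMO sale (to banks) £87 billion: reserves −£87B, deposits 0.
Totals: Δreserves = +£351B, Δdeposits = 0.
Δrequired reserves = 20% × 0 = 0.
Δexcess reserves = Δreserves − Δrequired = +£351B − (0) = +£351 billion.

+£351 billion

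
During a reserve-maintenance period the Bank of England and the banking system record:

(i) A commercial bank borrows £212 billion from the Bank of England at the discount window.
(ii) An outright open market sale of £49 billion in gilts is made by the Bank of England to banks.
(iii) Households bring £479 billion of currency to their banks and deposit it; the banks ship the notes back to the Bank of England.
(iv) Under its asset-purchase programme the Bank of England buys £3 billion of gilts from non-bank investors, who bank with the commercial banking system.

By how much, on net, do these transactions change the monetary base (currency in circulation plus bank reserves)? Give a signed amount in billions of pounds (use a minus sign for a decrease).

+£166 billion

Discount-window loan £212 billion: Bank of England balance sheet expands → +£212B.
OMO sale (to banks) £49 billion: Bank of England balance sheet contracts → −£49B.
Currency deposit £479 billion: just a shift between currency and reserves — both are base money → 0.
Asset purchase (from non-banks) £3 billion: Bank of England balance sheet expands → +£3B.
Net: 212 − 49 + 0 + 3 = +£166 billion.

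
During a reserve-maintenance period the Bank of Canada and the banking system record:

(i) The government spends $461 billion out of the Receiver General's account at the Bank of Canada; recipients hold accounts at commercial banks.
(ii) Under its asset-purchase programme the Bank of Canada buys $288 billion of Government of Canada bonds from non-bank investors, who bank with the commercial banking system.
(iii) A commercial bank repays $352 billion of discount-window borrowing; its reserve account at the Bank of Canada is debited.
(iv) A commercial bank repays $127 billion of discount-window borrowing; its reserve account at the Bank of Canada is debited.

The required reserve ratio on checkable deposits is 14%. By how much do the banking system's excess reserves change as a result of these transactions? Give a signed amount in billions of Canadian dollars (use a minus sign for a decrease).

Government spending $461 billion: reserves +$461B, deposits +$461B.
Asset purchase (from non-banks) $288 billion: reserves +$288B, deposits +$288B.
Discount-window repayment $352 billion: reserves −$352B, deposits 0.
Discount-window repayment $127 billion: reserves −$127B, deposits 0.
Totals: Δreserves = +$270B, Δdeposits = +$749B.
Δrequired reserves = 14% × +$749B = +$104.86B.
Δexcess reserves = Δreserves − Δrequired = +$270B − (+$104.86B) = +$165.14 billion.

+$165.14 billion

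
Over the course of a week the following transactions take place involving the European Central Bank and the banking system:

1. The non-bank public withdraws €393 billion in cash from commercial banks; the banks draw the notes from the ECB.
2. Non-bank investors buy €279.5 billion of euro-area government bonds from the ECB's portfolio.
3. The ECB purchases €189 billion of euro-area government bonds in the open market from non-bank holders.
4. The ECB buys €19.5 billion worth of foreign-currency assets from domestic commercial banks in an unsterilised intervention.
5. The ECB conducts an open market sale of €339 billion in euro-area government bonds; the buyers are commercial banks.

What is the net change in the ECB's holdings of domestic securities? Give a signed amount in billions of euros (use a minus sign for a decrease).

ECB balance sheet:
  Assets:      Securities −€429.5B, Foreign assets +€19.5B
  Liabilities: Bank reserves −€803B, Currency in circulation +€393B
Commercial banking system:
  Assets:      Reserves at CB −€803B, Securities +€339B, Foreign assets −€19.5B
  Liabilities: Checkable deposits −€483.5B
So the change in the ECB's holdings of domestic securities is -€429.5 billion.

-€429.5 billion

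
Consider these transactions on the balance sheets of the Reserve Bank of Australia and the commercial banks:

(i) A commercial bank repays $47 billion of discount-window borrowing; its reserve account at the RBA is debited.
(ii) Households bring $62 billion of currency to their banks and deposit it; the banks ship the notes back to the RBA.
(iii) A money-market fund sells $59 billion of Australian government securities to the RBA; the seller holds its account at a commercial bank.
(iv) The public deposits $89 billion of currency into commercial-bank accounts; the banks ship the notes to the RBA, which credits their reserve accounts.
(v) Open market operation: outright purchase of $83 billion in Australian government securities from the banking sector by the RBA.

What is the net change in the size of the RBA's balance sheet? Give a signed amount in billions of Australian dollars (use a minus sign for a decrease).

+$95 billion

Discount-window repayment $47 billion: an RBA asset is shed → −$47B.
Currency deposit $62 billion: only the composition of liabilities changes → 0.
Asset purchase (from non-banks) $59 billion: an RBA asset is acquired → +$59B.
Currency deposit $89 billion: only the composition of liabilities changes → 0.
OMO purchase (from banks) $83 billion: an RBA asset is acquired → +$83B.
Net: −47 + 0 + 59 + 0 + 83 = +$95 billion.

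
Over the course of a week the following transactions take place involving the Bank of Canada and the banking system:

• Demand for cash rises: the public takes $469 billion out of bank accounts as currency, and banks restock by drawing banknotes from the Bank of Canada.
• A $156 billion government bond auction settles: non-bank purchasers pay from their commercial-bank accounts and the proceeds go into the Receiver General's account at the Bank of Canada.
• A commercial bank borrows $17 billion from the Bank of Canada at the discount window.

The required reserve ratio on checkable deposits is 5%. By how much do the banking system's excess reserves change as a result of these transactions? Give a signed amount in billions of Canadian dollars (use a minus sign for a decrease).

Currency withdrawal $469 billion: reserves −$469B, deposits −$469B.
Government account inflow $156 billion: reserves −$156B, deposits −$156B.
Discount-window loan $17 billion: reserves +$17B, deposits 0.
Totals: Δreserves = −$608B, Δdeposits = −$625B.
Δrequired reserves = 5% × −$625B = −$31.25B.
Δexcess reserves = Δreserves − Δrequired = −$608B − (−$31.25B) = -$576.75 billion.

-$576.75 billion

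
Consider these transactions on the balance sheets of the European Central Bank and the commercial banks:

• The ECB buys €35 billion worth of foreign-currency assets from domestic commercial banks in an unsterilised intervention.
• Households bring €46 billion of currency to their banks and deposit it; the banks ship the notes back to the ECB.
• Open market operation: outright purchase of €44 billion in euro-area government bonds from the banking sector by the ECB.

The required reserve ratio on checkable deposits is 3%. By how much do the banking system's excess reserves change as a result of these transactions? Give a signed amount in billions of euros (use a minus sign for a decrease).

FX purchase €35 billion: reserves +€35B, deposits 0.
Currency deposit €46 billion: reserves +€46B, deposits +€46B.
OMO purchase (from banks) €44 billion: reserves +€44B, deposits 0.
Totals: Δreserves = +€125B, Δdeposits = +€46B.
Δrequired reserves = 3% × +€46B = +€1.38B.
Δexcess reserves = Δreserves − Δrequired = +€125B − (+€1.38B) = +€123.62 billion.

+€123.62 billion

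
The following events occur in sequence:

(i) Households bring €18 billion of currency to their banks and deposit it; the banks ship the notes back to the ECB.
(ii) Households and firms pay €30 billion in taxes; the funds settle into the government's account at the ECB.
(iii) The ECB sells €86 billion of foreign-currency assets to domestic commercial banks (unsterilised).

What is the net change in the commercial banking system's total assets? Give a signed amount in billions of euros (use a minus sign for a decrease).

ECB balance sheet:
  Assets:      Foreign assets −€86B
  Liabilities: Bank reserves −€98B, Currency in circulation −€18B, Government deposits +€30B
Commercial banking system:
  Assets:      Reserves at CB −€98B, Foreign assets +€86B
  Liabilities: Checkable deposits −€12B
Change in total bank assets = -€12 billion.

-€12 billion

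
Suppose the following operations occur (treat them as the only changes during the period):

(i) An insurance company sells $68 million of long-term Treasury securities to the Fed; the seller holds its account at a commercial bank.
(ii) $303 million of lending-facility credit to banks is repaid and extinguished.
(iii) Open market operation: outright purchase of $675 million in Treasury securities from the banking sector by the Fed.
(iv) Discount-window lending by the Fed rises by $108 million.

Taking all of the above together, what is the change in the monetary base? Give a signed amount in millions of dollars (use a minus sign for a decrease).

+$548 million

Asset purchase (from non-banks) $68 million: Fed balance sheet expands → +$68M.
Discount-window repayment $303 million: Fed balance sheet contracts → −$303M.
OMO purchase (from banks) $675 million: Fed balance sheet expands → +$675M.
Discount-window loan $108 million: Fed balance sheet expands → +$108M.
Net: 68 − 303 + 675 + 108 = +$548 million.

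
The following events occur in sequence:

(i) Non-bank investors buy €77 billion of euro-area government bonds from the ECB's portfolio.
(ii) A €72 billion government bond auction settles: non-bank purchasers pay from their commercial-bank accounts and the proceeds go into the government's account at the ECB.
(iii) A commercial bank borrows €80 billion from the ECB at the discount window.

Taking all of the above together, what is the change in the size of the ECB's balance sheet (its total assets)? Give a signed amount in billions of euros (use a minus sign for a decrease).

Asset sale (to non-banks) €77 billion: an ECB asset is shed → −€77B.
Government account inflow €72 billion: only the composition of liabilities changes → 0.
Discount-window loan €80 billion: an ECB asset is acquired → +€80B.
Net: −77 + 0 + 80 = +€3 billion.

+€3 billion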